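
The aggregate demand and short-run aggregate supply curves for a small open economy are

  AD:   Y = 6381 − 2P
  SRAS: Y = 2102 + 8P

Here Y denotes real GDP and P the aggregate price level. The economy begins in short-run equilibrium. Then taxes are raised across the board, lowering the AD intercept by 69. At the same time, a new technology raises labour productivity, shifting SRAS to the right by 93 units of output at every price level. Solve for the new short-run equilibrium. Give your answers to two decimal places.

After both shocks: AD is Y = 6312 − 2P and SRAS is Y = 2195 + 8P.
Setting them equal: 4117 = 10P, so P = 411.70.
Substituting into AD, Y = 5488.60.

P = 411.70, Y = 5488.60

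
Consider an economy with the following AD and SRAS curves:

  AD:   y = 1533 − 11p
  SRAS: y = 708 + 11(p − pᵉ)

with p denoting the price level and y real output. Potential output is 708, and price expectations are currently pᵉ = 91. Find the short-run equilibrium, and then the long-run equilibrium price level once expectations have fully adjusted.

Short run: p = 83, y = 620. Long run: p = 75.

Short run: with pᵉ = 91, SRAS is y = 11p − 293. Setting AD = SRAS gives 1826 = 22p, so p = 83 and y = 1533 − 11·83 = 620.
Output 620 is below potential 708, so over time expected prices fall and SRAS shifts right until y returns to 708.
Long run: y = 708 on the AD curve gives 708 = 1533 − 11p, so p = 75.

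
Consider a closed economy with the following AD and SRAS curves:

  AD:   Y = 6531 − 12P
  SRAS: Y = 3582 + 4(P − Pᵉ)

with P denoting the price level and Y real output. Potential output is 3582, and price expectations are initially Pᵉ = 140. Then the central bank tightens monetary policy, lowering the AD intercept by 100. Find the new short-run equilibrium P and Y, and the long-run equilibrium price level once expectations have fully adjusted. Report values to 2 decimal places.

AD shifts left: new AD is Y = 6431 − 12P. With Pᵉ = 140, SRAS is Y = 3022 + 4P.
Short run: 6431 − 12P = 3022 + 4P gives 3409 = 16P, so P = 213.06 and Y = 6431 − 12P = 3874.25.
Y = 3874.25 is above potential 3582; expectations adjust and SRAS shifts left until Y = 3582.
Long run: on the new AD curve, 3582 = 6431 − 12P gives P = 237.42.

Short run: P = 213.06, Y = 3874.25. Long run: P = 237.42.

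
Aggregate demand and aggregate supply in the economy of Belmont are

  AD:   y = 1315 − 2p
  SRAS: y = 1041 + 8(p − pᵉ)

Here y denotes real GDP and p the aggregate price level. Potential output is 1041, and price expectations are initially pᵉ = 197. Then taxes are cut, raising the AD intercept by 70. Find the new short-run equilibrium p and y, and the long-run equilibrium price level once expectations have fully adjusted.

Short run: p = 192, y = 1001. Long run: p = 172.

AD shifts right: new AD is y = 1385 − 2p. With pᵉ = 197, SRAS is y = 8p − 535.
Short run: 1385 − 2p = 8p − 535 gives 1920 = 10p, so p = 192 and y = 1385 − 2·192 = 1001.
y = 1001 is below potential 1041; expectations adjust and SRAS shifts right until y = 1041.
Long run: on the new AD curve, 1041 = 1385 − 2p gives p = 172.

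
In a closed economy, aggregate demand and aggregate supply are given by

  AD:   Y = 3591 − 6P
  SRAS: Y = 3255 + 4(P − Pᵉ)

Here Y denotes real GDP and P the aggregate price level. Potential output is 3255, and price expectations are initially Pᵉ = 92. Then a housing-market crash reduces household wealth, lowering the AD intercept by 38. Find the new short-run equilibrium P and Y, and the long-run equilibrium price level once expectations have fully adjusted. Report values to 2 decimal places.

Short run: P = 66.60, Y = 3153.40. Long run: P = 49.67.

AD shifts left: new AD is Y = 3553 − 6P. With Pᵉ = 92, SRAS is Y = 2887 + 4P.
Short run: 3553 − 6P = 2887 + 4P gives 666 = 10P, so P = 66.60 and Y = 3553 − 6P = 3153.40.
Y = 3153.40 is below potential 3255; expectations adjust and SRAS shifts right until Y = 3255.
Long run: on the new AD curve, 3255 = 3553 − 6P gives P = 49.67.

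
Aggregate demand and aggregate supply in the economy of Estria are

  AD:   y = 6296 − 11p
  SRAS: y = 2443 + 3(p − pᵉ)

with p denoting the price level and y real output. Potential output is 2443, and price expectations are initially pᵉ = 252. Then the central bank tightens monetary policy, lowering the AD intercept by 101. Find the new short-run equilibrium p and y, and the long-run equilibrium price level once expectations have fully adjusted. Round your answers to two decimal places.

AD shifts left: new AD is y = 6195 − 11p. With pᵉ = 252, SRAS is y = 1687 + 3p.
Short run: 6195 − 11p = 1687 + 3p gives 4508 = 14p, so p = 322.00 and y = 6195 − 11p = 2653.00.
y = 2653.00 is above potential 2443; expectations adjust and SRAS shifts left until y = 2443.
Long run: on the new AD curve, 2443 = 6195 − 11p gives p = 341.09.

Short run: p = 322.00, y = 2653.00. Long run: p = 341.09.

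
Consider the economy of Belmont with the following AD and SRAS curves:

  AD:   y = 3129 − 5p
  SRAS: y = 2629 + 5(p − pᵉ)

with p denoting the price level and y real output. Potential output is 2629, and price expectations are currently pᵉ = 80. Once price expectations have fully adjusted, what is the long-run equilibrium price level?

Long-run p = 100

Short run: with pᵉ = 80, SRAS is y = 2229 + 5p. Setting AD = SRAS gives 900 = 10p, so p = 90 and y = 3129 − 5·90 = 2679.
Output 2679 is above potential 2629, so over time expected prices rise and SRAS shifts left until y returns to 2629.
Long run: y = 2629 on the AD curve gives 2629 = 3129 − 5p, so p = 100.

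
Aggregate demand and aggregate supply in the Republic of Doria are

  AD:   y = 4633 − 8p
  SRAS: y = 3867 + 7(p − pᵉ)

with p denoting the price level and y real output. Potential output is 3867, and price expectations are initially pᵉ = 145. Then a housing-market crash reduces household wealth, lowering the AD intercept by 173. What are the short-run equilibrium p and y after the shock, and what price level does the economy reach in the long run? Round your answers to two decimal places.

AD shifts left: new AD is y = 4460 − 8p. With pᵉ = 145, SRAS is y = 2852 + 7p.
Short run: 4460 − 8p = 2852 + 7p gives 1608 = 15p, so p = 107.20 and y = 4460 − 8p = 3602.40.
y = 3602.40 is below potential 3867; expectations adjust and SRAS shifts right until y = 3867.
Long run: on the new AD curve, 3867 = 4460 − 8p gives p = 74.13.

Short run: p = 107.20, y = 3602.40. Long run: p = 74.13.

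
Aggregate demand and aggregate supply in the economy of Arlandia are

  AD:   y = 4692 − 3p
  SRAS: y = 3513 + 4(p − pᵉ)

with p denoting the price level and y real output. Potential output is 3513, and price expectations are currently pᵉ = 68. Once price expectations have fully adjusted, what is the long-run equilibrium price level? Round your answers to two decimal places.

Long-run p = 393.00

Short run: with pᵉ = 68, SRAS is y = 3241 + 4p. Setting AD = SRAS gives 1451 = 7p, so p = 207.29 and y = 4692 − 3p = 4070.14.
Output 4070.14 is above potential 3513, so over time expected prices rise and SRAS shifts left until y returns to 3513.
Long run: y = 3513 on the AD curve gives 3513 = 4692 − 3p, so p = 393.00.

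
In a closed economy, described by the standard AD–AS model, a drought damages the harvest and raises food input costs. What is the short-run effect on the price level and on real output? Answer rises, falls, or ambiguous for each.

This is an adverse supply shock: SRAS shifts left.
Moving along the downward-sloping AD curve, P rises and Y falls.

Price level: rises; output: falls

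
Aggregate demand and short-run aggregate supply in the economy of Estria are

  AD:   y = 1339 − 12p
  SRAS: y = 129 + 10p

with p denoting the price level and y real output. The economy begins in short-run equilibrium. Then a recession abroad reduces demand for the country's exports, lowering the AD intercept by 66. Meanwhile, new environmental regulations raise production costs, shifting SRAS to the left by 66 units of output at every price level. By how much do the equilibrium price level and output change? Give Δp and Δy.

Δp = +0, Δy = -66

After both shocks: AD is y = 1273 − 12p and SRAS is y = 63 + 10p.
Setting them equal: 1210 = 22p, so p = 55.
y = 1273 − 12·55 = 613.
Initially p = 55, y = 679, so Δp = +0 and Δy = -66.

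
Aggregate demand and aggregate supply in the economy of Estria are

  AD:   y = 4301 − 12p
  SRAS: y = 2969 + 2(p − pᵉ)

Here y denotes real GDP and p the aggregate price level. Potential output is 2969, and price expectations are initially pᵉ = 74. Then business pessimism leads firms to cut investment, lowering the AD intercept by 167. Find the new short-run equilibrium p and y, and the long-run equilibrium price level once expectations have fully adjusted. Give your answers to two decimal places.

AD shifts left: new AD is y = 4134 − 12p. With pᵉ = 74, SRAS is y = 2821 + 2p.
Short run: 4134 − 12p = 2821 + 2p gives 1313 = 14p, so p = 93.79 and y = 4134 − 12p = 3008.57.
y = 3008.57 is above potential 2969; expectations adjust and SRAS shifts left until y = 2969.
Long run: on the new AD curve, 2969 = 4134 − 12p gives p = 97.08.

Short run: p = 93.79, y = 3008.57. Long run: p = 97.08.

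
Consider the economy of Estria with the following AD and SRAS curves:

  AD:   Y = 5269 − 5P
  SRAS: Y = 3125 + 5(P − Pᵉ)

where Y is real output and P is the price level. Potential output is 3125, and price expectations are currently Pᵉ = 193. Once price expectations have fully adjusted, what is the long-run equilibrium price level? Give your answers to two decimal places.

Short run: with Pᵉ = 193, SRAS is Y = 2160 + 5P. Setting AD = SRAS gives 3109 = 10P, so P = 310.90 and Y = 5269 − 5P = 3714.50.
Output 3714.50 is above potential 3125, so over time expected prices rise and SRAS shifts left until Y returns to 3125.
Long run: Y = 3125 on the AD curve gives 3125 = 5269 − 5P, so P = 428.80.

Long-run P = 428.80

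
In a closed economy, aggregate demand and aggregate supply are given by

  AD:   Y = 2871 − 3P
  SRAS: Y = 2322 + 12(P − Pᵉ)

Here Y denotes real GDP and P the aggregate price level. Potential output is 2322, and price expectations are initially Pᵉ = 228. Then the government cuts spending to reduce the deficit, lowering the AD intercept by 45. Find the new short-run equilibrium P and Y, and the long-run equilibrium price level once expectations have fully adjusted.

Short run: P = 216, Y = 2178. Long run: P = 168.

AD shifts left: new AD is Y = 2826 − 3P. With Pᵉ = 228, SRAS is Y = 12P − 414.
Short run: 2826 − 3P = 12P − 414 gives 3240 = 15P, so P = 216 and Y = 2826 − 3·216 = 2178.
Y = 2178 is below potential 2322; expectations adjust and SRAS shifts right until Y = 2322.
Long run: on the new AD curve, 2322 = 2826 − 3P gives P = 168.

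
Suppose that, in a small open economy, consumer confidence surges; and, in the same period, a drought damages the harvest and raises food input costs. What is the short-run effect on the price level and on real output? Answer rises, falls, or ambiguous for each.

Price level: rises; output: ambiguous

The first event is a positive demand shock: AD shifts right, which by itself pushes P up and Y up.
The second is an adverse supply shock: SRAS shifts left, which by itself pushes P up and Y down.
Both shocks push P up, so P rises. The two shocks push Y in opposite directions, so the effect on Y is ambiguous.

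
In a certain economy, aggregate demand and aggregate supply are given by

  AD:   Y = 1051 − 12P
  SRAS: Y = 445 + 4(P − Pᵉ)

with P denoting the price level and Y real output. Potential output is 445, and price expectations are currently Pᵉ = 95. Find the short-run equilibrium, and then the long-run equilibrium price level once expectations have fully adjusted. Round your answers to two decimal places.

Short run: P = 61.63, Y = 311.50. Long run: P = 50.50.

Short run: with Pᵉ = 95, SRAS is Y = 65 + 4P. Setting AD = SRAS gives 986 = 16P, so P = 61.63 and Y = 1051 − 12P = 311.50.
Output 311.50 is below potential 445, so over time expected prices fall and SRAS shifts right until Y returns to 445.
Long run: Y = 445 on the AD curve gives 445 = 1051 − 12P, so P = 50.50.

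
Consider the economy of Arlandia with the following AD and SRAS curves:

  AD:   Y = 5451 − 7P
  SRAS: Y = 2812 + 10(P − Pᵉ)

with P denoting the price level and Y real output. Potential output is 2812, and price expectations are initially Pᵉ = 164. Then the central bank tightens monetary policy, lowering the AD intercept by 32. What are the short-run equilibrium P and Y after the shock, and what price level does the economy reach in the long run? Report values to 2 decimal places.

AD shifts left: new AD is Y = 5419 − 7P. With Pᵉ = 164, SRAS is Y = 1172 + 10P.
Short run: 5419 − 7P = 1172 + 10P gives 4247 = 17P, so P = 249.82 and Y = 5419 − 7P = 3670.24.
Y = 3670.24 is above potential 2812; expectations adjust and SRAS shifts left until Y = 2812.
Long run: on the new AD curve, 2812 = 5419 − 7P gives P = 372.43.

Short run: P = 249.82, Y = 3670.24. Long run: P = 372.43.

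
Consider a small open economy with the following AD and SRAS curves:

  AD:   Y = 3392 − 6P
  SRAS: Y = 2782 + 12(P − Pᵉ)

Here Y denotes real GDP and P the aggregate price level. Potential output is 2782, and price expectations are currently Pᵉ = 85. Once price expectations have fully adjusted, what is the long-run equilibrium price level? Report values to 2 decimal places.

Short run: with Pᵉ = 85, SRAS is Y = 1762 + 12P. Setting AD = SRAS gives 1630 = 18P, so P = 90.56 and Y = 3392 − 6P = 2848.67.
Output 2848.67 is above potential 2782, so over time expected prices rise and SRAS shifts left until Y returns to 2782.
Long run: Y = 2782 on the AD curve gives 2782 = 3392 − 6P, so P = 101.67.

Long-run P = 101.67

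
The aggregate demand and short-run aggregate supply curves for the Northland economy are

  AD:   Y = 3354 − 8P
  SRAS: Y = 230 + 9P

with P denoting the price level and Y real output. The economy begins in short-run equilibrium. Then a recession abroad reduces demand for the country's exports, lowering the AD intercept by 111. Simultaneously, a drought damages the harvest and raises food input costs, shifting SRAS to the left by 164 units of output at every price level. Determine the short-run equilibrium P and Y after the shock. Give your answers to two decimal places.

After both shocks: AD is Y = 3243 − 8P and SRAS is Y = 66 + 9P.
Setting them equal: 3177 = 17P, so P = 186.88.
Substituting into AD, Y = 1747.94.

P = 186.88, Y = 1747.94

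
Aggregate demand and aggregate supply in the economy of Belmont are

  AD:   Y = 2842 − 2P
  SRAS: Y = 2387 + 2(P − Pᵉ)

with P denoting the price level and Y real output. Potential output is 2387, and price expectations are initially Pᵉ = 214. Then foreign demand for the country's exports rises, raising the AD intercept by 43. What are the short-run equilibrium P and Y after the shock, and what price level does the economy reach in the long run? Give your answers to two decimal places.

Short run: P = 231.50, Y = 2422.00. Long run: P = 249.00.

AD shifts right: new AD is Y = 2885 − 2P. With Pᵉ = 214, SRAS is Y = 1959 + 2P.
Short run: 2885 − 2P = 1959 + 2P gives 926 = 4P, so P = 231.50 and Y = 2885 − 2P = 2422.00.
Y = 2422.00 is above potential 2387; expectations adjust and SRAS shifts left until Y = 2387.
Long run: on the new AD curve, 2387 = 2885 − 2P gives P = 249.00.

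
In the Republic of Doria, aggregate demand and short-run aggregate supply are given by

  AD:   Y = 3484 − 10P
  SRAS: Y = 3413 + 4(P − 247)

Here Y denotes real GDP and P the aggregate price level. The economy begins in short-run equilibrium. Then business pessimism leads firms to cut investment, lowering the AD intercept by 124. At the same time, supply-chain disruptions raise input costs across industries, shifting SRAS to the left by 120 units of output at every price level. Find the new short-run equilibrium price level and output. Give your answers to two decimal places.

P = 75.36, Y = 2606.43

After both shocks: AD is Y = 3360 − 10P and SRAS is Y = 2305 + 4P.
Setting them equal: 1055 = 14P, so P = 75.36.
Substituting into AD, Y = 2606.43.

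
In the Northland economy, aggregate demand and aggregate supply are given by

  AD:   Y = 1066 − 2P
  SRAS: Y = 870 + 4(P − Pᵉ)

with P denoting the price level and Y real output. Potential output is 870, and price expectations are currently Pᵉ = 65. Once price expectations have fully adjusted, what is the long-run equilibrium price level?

Long-run P = 98

Short run: with Pᵉ = 65, SRAS is Y = 610 + 4P. Setting AD = SRAS gives 456 = 6P, so P = 76 and Y = 1066 − 2·76 = 914.
Output 914 is above potential 870, so over time expected prices rise and SRAS shifts left until Y returns to 870.
Long run: Y = 870 on the AD curve gives 870 = 1066 − 2P, so P = 98.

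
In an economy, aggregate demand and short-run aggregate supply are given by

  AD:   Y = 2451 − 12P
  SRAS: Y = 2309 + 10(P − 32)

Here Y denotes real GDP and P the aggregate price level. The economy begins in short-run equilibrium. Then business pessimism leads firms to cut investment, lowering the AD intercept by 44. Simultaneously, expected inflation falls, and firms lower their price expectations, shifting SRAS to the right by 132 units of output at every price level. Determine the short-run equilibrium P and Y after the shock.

After both shocks: AD is Y = 2407 − 12P and SRAS is Y = 2121 + 10P.
Setting them equal: 286 = 22P, so P = 13.
Y = 2407 − 12·13 = 2251.

P = 13, Y = 2251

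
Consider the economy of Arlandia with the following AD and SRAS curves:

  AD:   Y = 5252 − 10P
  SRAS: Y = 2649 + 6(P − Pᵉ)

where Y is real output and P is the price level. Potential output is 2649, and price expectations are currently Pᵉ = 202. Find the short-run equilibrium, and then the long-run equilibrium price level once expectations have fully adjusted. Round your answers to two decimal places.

Short run: with Pᵉ = 202, SRAS is Y = 1437 + 6P. Setting AD = SRAS gives 3815 = 16P, so P = 238.44 and Y = 5252 − 10P = 2867.63.
Output 2867.63 is above potential 2649, so over time expected prices rise and SRAS shifts left until Y returns to 2649.
Long run: Y = 2649 on the AD curve gives 2649 = 5252 − 10P, so P = 260.30.

Short run: P = 238.44, Y = 2867.63. Long run: P = 260.30.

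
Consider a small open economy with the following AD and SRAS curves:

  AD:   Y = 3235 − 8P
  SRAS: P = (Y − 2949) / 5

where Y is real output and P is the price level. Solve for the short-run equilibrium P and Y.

Rearrange SRAS to Y = 2949 + 5P.
Set AD = SRAS: 3235 − 8P = 2949 + 5P, so 286 = 13P and P = 22.
Then Y = 3235 − 8·22 = 3059.

P = 22, Y = 3059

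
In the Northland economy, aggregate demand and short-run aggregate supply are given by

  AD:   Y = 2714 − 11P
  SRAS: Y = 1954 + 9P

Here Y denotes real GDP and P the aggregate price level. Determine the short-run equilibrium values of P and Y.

P = 38, Y = 2296

Set AD = SRAS: 2714 − 11P = 1954 + 9P, so 760 = 20P and P = 38.
Then Y = 2714 − 11·38 = 2296.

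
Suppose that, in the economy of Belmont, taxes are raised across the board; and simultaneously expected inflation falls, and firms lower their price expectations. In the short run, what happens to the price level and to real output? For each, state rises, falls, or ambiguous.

The first event is a negative demand shock: AD shifts left, which by itself pushes P down and Y down.
The second is a favourable supply shock: SRAS shifts right, which by itself pushes P down and Y up.
Both shocks push P down, so P falls. The two shocks push Y in opposite directions, so the effect on Y is ambiguous.

Price level: falls; output: ambiguous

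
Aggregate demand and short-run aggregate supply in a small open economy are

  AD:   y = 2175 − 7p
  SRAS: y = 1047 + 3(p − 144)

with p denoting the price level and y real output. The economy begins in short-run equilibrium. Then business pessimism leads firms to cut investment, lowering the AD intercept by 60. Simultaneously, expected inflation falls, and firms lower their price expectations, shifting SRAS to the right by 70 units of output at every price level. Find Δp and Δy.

Δp = -13, Δy = +31

After both shocks: AD is y = 2115 − 7p and SRAS is y = 685 + 3p.
Setting them equal: 1430 = 10p, so p = 143.
y = 2115 − 7·143 = 1114.
Initially p = 156, y = 1083, so Δp = -13 and Δy = +31.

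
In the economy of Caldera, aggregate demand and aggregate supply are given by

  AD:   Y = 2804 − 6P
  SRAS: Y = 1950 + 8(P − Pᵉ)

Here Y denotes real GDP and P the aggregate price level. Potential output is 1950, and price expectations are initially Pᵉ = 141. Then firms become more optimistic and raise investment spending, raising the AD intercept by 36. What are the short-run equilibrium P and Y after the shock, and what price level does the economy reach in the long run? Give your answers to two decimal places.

AD shifts right: new AD is Y = 2840 − 6P. With Pᵉ = 141, SRAS is Y = 822 + 8P.
Short run: 2840 − 6P = 822 + 8P gives 2018 = 14P, so P = 144.14 and Y = 2840 − 6P = 1975.14.
Y = 1975.14 is above potential 1950; expectations adjust and SRAS shifts left until Y = 1950.
Long run: on the new AD curve, 1950 = 2840 − 6P gives P = 148.33.

Short run: P = 144.14, Y = 1975.14. Long run: P = 148.33.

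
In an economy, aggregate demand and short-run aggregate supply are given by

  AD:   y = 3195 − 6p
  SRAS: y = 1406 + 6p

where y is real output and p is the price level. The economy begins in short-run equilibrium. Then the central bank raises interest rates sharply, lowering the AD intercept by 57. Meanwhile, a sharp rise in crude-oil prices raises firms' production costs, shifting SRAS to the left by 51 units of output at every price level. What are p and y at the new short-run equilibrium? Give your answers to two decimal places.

p = 148.58, y = 2246.50

After both shocks: AD is y = 3138 − 6p and SRAS is y = 1355 + 6p.
Setting them equal: 1783 = 12p, so p = 148.58.
Substituting into AD, y = 2246.50.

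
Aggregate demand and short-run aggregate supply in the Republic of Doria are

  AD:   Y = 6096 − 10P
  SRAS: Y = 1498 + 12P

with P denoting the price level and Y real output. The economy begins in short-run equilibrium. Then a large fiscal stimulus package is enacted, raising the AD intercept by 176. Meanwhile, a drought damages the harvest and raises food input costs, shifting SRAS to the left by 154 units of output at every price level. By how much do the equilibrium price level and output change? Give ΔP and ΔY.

ΔP = +15, ΔY = +26

After both shocks: AD is Y = 6272 − 10P and SRAS is Y = 1344 + 12P.
Setting them equal: 4928 = 22P, so P = 224.
Y = 6272 − 10·224 = 4032.
Initially P = 209, Y = 4006, so ΔP = +15 and ΔY = +26.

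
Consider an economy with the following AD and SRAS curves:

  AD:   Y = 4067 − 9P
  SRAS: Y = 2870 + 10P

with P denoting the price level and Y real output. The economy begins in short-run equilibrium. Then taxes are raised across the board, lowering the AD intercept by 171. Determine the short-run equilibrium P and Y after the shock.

This is a negative demand shock: AD shifts left.
New AD: Y = 3896 − 9P.
Set AD = SRAS: 3896 − 9P = 2870 + 10P, so 1026 = 19P and P = 54.
Y = 3896 − 9·54 = 3410.

P = 54, Y = 3410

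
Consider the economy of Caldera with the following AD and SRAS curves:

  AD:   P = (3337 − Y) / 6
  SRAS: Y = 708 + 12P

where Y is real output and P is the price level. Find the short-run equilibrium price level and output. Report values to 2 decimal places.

Rearrange AD to Y = 3337 − 6P.
Set AD = SRAS: 3337 − 6P = 708 + 12P, so 2629 = 18P and P = 146.06.
Substituting into AD, Y = 3337 − 6P = 2460.67.

P = 146.06, Y = 2460.67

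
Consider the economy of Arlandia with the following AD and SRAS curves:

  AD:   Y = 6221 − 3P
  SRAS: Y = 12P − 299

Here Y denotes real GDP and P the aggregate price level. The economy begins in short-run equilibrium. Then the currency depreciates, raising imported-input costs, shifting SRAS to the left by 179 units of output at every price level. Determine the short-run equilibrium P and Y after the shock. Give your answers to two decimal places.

This is a negative supply shock: SRAS shifts left.
New SRAS: Y = 12P − 478.
Set AD = SRAS: 6221 − 3P = 12P − 478, so 6699 = 15P and P = 446.60.
Substituting into AD, Y = 4881.20.

P = 446.60, Y = 4881.20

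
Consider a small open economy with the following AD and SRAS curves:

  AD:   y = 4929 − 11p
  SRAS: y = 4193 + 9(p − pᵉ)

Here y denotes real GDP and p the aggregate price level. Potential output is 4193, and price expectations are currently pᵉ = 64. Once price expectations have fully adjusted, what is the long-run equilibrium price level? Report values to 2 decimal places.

Short run: with pᵉ = 64, SRAS is y = 3617 + 9p. Setting AD = SRAS gives 1312 = 20p, so p = 65.60 and y = 4929 − 11p = 4207.40.
Output 4207.40 is above potential 4193, so over time expected prices rise and SRAS shifts left until y returns to 4193.
Long run: y = 4193 on the AD curve gives 4193 = 4929 − 11p, so p = 66.91.

Long-run p = 66.91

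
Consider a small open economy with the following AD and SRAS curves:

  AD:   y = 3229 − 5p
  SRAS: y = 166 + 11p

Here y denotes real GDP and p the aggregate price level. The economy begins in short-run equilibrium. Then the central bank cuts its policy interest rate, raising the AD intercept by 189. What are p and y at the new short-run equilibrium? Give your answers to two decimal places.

This is a positive demand shock: AD shifts right.
New AD: y = 3418 − 5p.
Set AD = SRAS: 3418 − 5p = 166 + 11p, so 3252 = 16p and p = 203.25.
Substituting into AD, y = 2401.75.

p = 203.25, y = 2401.75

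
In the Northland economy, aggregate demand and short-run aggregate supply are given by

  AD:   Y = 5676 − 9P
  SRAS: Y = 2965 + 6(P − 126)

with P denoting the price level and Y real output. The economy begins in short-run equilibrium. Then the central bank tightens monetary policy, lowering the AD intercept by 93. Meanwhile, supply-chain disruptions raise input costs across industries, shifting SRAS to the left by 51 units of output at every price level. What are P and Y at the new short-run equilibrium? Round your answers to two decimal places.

After both shocks: AD is Y = 5583 − 9P and SRAS is Y = 2158 + 6P.
Setting them equal: 3425 = 15P, so P = 228.33.
Substituting into AD, Y = 3528.00.

P = 228.33, Y = 3528.00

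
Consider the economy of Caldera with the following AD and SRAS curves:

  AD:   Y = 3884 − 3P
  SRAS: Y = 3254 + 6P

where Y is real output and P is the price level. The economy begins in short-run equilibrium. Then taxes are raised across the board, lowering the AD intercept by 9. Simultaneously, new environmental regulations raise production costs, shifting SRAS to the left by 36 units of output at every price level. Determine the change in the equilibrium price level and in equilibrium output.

After both shocks: AD is Y = 3875 − 3P and SRAS is Y = 3218 + 6P.
Setting them equal: 657 = 9P, so P = 73.
Y = 3875 − 3·73 = 3656.
Initially P = 70, Y = 3674, so ΔP = +3 and ΔY = -18.

ΔP = +3, ΔY = -18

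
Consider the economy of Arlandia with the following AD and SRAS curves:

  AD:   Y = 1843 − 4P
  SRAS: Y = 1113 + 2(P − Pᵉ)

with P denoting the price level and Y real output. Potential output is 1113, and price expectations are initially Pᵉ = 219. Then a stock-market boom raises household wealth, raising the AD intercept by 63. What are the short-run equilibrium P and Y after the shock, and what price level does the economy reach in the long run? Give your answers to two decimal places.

Short run: P = 205.17, Y = 1085.33. Long run: P = 198.25.

AD shifts right: new AD is Y = 1906 − 4P. With Pᵉ = 219, SRAS is Y = 675 + 2P.
Short run: 1906 − 4P = 675 + 2P gives 1231 = 6P, so P = 205.17 and Y = 1906 − 4P = 1085.33.
Y = 1085.33 is below potential 1113; expectations adjust and SRAS shifts right until Y = 1113.
Long run: on the new AD curve, 1113 = 1906 − 4P gives P = 198.25.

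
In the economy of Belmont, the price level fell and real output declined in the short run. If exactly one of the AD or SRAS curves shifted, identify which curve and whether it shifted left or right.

AD shifted left

P fell and Y fell. An AD shift moves P and Y in the same direction; an SRAS shift moves them in opposite directions.
Here P and Y moved in the same direction, so the AD curve shifted.
Since Y fell, AD shifted left.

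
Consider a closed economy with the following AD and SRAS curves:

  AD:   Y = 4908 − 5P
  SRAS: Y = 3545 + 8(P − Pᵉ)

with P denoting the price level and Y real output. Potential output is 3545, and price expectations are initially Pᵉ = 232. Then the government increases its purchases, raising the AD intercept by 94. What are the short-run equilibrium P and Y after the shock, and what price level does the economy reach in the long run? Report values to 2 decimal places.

AD shifts right: new AD is Y = 5002 − 5P. With Pᵉ = 232, SRAS is Y = 1689 + 8P.
Short run: 5002 − 5P = 1689 + 8P gives 3313 = 13P, so P = 254.85 and Y = 5002 − 5P = 3727.77.
Y = 3727.77 is above potential 3545; expectations adjust and SRAS shifts left until Y = 3545.
Long run: on the new AD curve, 3545 = 5002 − 5P gives P = 291.40.

Short run: P = 254.85, Y = 3727.77. Long run: P = 291.40.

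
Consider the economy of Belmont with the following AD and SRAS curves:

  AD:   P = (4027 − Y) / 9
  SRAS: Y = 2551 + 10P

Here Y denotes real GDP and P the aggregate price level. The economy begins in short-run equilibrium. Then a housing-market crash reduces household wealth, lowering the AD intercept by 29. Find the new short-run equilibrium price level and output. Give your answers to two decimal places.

P = 76.16, Y = 3312.58

This is a negative demand shock: AD shifts left.
New AD: Y = 3998 − 9P.
Set AD = SRAS: 3998 − 9P = 2551 + 10P, so 1447 = 19P and P = 76.16.
Substituting into AD, Y = 3312.58.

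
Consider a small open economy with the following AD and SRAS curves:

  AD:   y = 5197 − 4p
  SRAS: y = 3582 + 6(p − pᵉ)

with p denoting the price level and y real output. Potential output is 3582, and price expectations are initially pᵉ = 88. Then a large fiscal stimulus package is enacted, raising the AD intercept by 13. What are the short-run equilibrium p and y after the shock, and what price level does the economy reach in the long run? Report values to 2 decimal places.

AD shifts right: new AD is y = 5210 − 4p. With pᵉ = 88, SRAS is y = 3054 + 6p.
Short run: 5210 − 4p = 3054 + 6p gives 2156 = 10p, so p = 215.60 and y = 5210 − 4p = 4347.60.
y = 4347.60 is above potential 3582; expectations adjust and SRAS shifts left until y = 3582.
Long run: on the new AD curve, 3582 = 5210 − 4p gives p = 407.00.

Short run: p = 215.60, y = 4347.60. Long run: p = 407.00.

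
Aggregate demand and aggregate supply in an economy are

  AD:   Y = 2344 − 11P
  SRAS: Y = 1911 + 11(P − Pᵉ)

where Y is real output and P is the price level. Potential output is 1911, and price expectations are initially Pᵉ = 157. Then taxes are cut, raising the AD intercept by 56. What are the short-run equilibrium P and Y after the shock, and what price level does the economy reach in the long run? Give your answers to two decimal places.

AD shifts right: new AD is Y = 2400 − 11P. With Pᵉ = 157, SRAS is Y = 184 + 11P.
Short run: 2400 − 11P = 184 + 11P gives 2216 = 22P, so P = 100.73 and Y = 2400 − 11P = 1292.00.
Y = 1292.00 is below potential 1911; expectations adjust and SRAS shifts right until Y = 1911.
Long run: on the new AD curve, 1911 = 2400 − 11P gives P = 44.45.

Short run: P = 100.73, Y = 1292.00. Long run: P = 44.45.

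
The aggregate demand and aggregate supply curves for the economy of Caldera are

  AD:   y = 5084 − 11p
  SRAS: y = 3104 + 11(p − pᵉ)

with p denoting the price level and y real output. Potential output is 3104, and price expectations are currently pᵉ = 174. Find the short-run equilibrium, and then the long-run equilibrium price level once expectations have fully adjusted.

Short run: p = 177, y = 3137. Long run: p = 180.

Short run: with pᵉ = 174, SRAS is y = 1190 + 11p. Setting AD = SRAS gives 3894 = 22p, so p = 177 and y = 5084 − 11·177 = 3137.
Output 3137 is above potential 3104, so over time expected prices rise and SRAS shifts left until y returns to 3104.
Long run: y = 3104 on the AD curve gives 3104 = 5084 − 11p, so p = 180.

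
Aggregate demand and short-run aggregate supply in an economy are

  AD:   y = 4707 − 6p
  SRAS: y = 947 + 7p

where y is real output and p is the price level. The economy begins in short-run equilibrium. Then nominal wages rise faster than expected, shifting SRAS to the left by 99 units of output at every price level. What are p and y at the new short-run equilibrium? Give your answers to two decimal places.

p = 296.85, y = 2925.92

This is a negative supply shock: SRAS shifts left.
New SRAS: y = 848 + 7p.
Set AD = SRAS: 4707 − 6p = 848 + 7p, so 3859 = 13p and p = 296.85.
Substituting into AD, y = 2925.92.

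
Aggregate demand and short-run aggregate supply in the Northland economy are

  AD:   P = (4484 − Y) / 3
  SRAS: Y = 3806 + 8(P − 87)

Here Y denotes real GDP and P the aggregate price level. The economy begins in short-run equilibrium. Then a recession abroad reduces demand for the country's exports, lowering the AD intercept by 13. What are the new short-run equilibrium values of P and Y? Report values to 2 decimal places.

P = 123.73, Y = 4099.82

This is a negative demand shock: AD shifts left.
New AD: Y = 4471 − 3P.
SRAS can be written Y = 3110 + 8P.
Set AD = SRAS: 4471 − 3P = 3110 + 8P, so 1361 = 11P and P = 123.73.
Substituting into AD, Y = 4099.82.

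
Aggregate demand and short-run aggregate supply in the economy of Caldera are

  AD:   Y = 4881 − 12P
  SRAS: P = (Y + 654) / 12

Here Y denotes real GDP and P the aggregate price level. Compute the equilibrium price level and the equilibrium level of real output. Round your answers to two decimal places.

Rearrange SRAS to Y = 12P − 654.
Set AD = SRAS: 4881 − 12P = 12P − 654, so 5535 = 24P and P = 230.63.
Substituting into AD, Y = 4881 − 12P = 2113.50.

P = 230.63, Y = 2113.50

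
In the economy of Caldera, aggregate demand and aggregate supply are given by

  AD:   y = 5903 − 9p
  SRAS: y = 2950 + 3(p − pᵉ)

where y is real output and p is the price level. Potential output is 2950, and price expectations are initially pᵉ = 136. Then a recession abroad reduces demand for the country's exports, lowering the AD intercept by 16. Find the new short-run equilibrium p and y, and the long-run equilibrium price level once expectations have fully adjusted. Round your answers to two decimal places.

AD shifts left: new AD is y = 5887 − 9p. With pᵉ = 136, SRAS is y = 2542 + 3p.
Short run: 5887 − 9p = 2542 + 3p gives 3345 = 12p, so p = 278.75 and y = 5887 − 9p = 3378.25.
y = 3378.25 is above potential 2950; expectations adjust and SRAS shifts left until y = 2950.
Long run: on the new AD curve, 2950 = 5887 − 9p gives p = 326.33.

Short run: p = 278.75, y = 3378.25. Long run: p = 326.33.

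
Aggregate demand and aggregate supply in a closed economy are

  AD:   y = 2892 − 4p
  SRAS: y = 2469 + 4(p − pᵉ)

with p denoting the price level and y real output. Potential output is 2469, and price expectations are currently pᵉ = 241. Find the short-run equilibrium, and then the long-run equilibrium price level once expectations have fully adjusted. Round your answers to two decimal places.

Short run: with pᵉ = 241, SRAS is y = 1505 + 4p. Setting AD = SRAS gives 1387 = 8p, so p = 173.38 and y = 2892 − 4p = 2198.50.
Output 2198.50 is below potential 2469, so over time expected prices fall and SRAS shifts right until y returns to 2469.
Long run: y = 2469 on the AD curve gives 2469 = 2892 − 4p, so p = 105.75.

Short run: p = 173.38, y = 2198.50. Long run: p = 105.75.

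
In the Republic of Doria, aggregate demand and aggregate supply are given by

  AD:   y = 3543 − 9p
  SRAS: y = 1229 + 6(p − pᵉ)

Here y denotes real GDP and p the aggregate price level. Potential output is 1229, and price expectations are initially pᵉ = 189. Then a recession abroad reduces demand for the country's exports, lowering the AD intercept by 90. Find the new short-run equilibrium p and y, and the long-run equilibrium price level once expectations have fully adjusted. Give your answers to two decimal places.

Short run: p = 223.87, y = 1438.20. Long run: p = 247.11.

AD shifts left: new AD is y = 3453 − 9p. With pᵉ = 189, SRAS is y = 95 + 6p.
Short run: 3453 − 9p = 95 + 6p gives 3358 = 15p, so p = 223.87 and y = 3453 − 9p = 1438.20.
y = 1438.20 is above potential 1229; expectations adjust and SRAS shifts left until y = 1229.
Long run: on the new AD curve, 1229 = 3453 − 9p gives p = 247.11.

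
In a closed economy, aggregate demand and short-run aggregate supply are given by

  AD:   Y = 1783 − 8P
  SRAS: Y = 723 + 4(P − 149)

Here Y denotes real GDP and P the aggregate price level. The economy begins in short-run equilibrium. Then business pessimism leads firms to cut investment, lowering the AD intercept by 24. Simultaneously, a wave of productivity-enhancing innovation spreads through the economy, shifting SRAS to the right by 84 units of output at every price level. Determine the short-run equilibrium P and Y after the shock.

After both shocks: AD is Y = 1759 − 8P and SRAS is Y = 211 + 4P.
Setting them equal: 1548 = 12P, so P = 129.
Y = 1759 − 8·129 = 727.

P = 129, Y = 727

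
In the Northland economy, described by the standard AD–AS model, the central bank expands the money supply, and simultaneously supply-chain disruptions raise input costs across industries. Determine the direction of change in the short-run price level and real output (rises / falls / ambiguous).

Price level: rises; output: ambiguous

The first event is a positive demand shock: AD shifts right, which by itself pushes P up and Y up.
The second is an adverse supply shock: SRAS shifts left, which by itself pushes P up and Y down.
Both shocks push P up, so P rises. The two shocks push Y in opposite directions, so the effect on Y is ambiguous.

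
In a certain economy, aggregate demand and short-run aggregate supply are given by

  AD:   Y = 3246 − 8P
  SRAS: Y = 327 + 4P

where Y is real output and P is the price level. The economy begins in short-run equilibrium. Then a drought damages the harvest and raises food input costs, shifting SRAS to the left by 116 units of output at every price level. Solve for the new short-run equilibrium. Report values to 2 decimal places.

P = 252.92, Y = 1222.67

This is a negative supply shock: SRAS shifts left.
New SRAS: Y = 211 + 4P.
Set AD = SRAS: 3246 − 8P = 211 + 4P, so 3035 = 12P and P = 252.92.
Substituting into AD, Y = 1222.67.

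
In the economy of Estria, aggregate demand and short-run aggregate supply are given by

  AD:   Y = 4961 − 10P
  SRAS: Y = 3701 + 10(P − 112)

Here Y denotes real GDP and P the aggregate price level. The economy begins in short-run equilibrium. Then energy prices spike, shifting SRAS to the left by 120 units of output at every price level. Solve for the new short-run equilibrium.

P = 125, Y = 3711

This is a negative supply shock: SRAS shifts left.
New SRAS: Y = 2461 + 10P.
Set AD = SRAS: 4961 − 10P = 2461 + 10P, so 2500 = 20P and P = 125.
Y = 4961 − 10·125 = 3711.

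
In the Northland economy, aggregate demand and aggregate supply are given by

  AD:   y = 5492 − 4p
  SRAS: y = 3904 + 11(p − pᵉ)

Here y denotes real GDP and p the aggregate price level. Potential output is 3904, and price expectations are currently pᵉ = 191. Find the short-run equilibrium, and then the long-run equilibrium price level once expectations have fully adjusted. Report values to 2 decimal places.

Short run: with pᵉ = 191, SRAS is y = 1803 + 11p. Setting AD = SRAS gives 3689 = 15p, so p = 245.93 and y = 5492 − 4p = 4508.27.
Output 4508.27 is above potential 3904, so over time expected prices rise and SRAS shifts left until y returns to 3904.
Long run: y = 3904 on the AD curve gives 3904 = 5492 − 4p, so p = 397.00.

Short run: p = 245.93, y = 4508.27. Long run: p = 397.00.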